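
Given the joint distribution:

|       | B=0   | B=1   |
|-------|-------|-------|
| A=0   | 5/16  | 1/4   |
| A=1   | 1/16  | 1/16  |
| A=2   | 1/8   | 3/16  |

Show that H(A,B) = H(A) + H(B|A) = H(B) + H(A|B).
Marginal P(A) (row sums):
  P(A=0) = 5/16 + 1/4 = 9/16
  P(A=1) = 1/16 + 1/16 = 1/8
  P(A=2) = 1/8 + 3/16 = 5/16
Marginal P(B) (column sums):
  P(B=0) = 5/16 + 1/16 + 1/8 = 1/2
  P(B=1) = 1/4 + 1/16 + 3/16 = 1/2

Decomposition 1: H(A) + H(B|A)
H(A) = -[(9/16)·log₂(9/16) + (1/8)·log₂(1/8) + (5/16)·log₂(5/16)]
  = 0.4669 + 0.3750 + 0.5244
  = 1.3663 bits
H(B|A) = -Σ P(A,B)·log₂ P(B|A), where P(B|A) = P(A,B) / P(A)
  (A=0,B=0): P(B|A) = (5/16)/(9/16) = 5/9;  -(5/16)·log₂(5/9) = 0.2650
  (A=0,B=1): P(B|A) = (1/4)/(9/16) = 4/9;  -(1/4)·log₂(4/9) = 0.2925
  (A=1,B=0): P(B|A) = (1/16)/(1/8) = 1/2;  -(1/16)·log₂(1/2) = 0.0625
  (A=1,B=1): P(B|A) = (1/16)/(1/8) = 1/2;  -(1/16)·log₂(1/2) = 0.0625
  (A=2,B=0): P(B|A) = (1/8)/(5/16) = 2/5;  -(1/8)·log₂(2/5) = 0.1652
  (A=2,B=1): P(B|A) = (3/16)/(5/16) = 3/5;  -(3/16)·log₂(3/5) = 0.1382
H(B|A) = 0.2650 + 0.2925 + 0.0625 + 0.0625 + 0.1652 + 0.1382
  = 0.9859 bits
H(A) + H(B|A) = 1.3663 + 0.9859 = 2.3522 bits

Decomposition 2: H(B) + H(A|B)
H(B) = -[(1/2)·log₂(1/2) + (1/2)·log₂(1/2)]
  = 0.5000 + 0.5000
  = 1.0000 bits
H(A|B) = -Σ P(A,B)·log₂ P(A|B), where P(A|B) = P(A,B) / P(B)
  (A=0,B=0): P(A|B) = (5/16)/(1/2) = 5/8;  -(5/16)·log₂(5/8) = 0.2119
  (A=0,B=1): P(A|B) = (1/4)/(1/2) = 1/2;  -(1/4)·log₂(1/2) = 0.2500
  (A=1,B=0): P(A|B) = (1/16)/(1/2) = 1/8;  -(1/16)·log₂(1/8) = 0.1875
  (A=1,B=1): P(A|B) = (1/16)/(1/2) = 1/8;  -(1/16)·log₂(1/8) = 0.1875
  (A=2,B=0): P(A|B) = (1/8)/(1/2) = 1/4;  -(1/8)·log₂(1/4) = 0.2500
  (A=2,B=1): P(A|B) = (3/16)/(1/2) = 3/8;  -(3/16)·log₂(3/8) = 0.2653
H(A|B) = 0.2119 + 0.2500 + 0.1875 + 0.1875 + 0.2500 + 0.2653
  = 1.3522 bits
H(B) + H(A|B) = 1.0000 + 1.3522 = 2.3522 bits

Direct computation of the joint entropy:
H(A,B) = -[(5/16)·log₂(5/16) + (1/4)·log₂(1/4) + (1/16)·log₂(1/16) + (1/16)·log₂(1/16) + (1/8)·log₂(1/8) + (3/16)·log₂(3/16)]
  = 0.5244 + 0.5000 + 0.2500 + 0.2500 + 0.3750 + 0.4528
  = 2.3522 bits

All three agree: H(A,B) = 2.3522 bits ✓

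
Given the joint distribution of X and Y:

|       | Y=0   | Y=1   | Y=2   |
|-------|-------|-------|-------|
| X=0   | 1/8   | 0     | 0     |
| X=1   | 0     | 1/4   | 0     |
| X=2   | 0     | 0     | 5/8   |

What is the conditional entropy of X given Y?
Marginal P(Y) (column sums):
  P(Y=0) = 1/8 + 0 + 0 = 1/8
  P(Y=1) = 0 + 1/4 + 0 = 1/4
  P(Y=2) = 0 + 0 + 5/8 = 5/8

H(X|Y) = -Σ P(X,Y)·log₂ P(X|Y), where P(X|Y) = P(X,Y) / P(Y)
  (cells with P(X,Y) = 0 contribute 0)
  (X=0,Y=0): P(X|Y) = (1/8)/(1/8) = 1;  -(1/8)·log₂(1) = 0.0000
  (X=1,Y=1): P(X|Y) = (1/4)/(1/4) = 1;  -(1/4)·log₂(1) = 0.0000
  (X=2,Y=2): P(X|Y) = (5/8)/(5/8) = 1;  -(5/8)·log₂(1) = 0.0000
H(X|Y) = 0.0000 + 0.0000 + 0.0000
  = 0.0000 bits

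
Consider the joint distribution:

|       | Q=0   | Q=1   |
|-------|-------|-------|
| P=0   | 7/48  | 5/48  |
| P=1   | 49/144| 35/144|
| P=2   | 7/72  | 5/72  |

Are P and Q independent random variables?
Marginal P(P) (row sums):
  P(P=0) = 7/48 + 5/48 = 1/4
  P(P=1) = 49/144 + 35/144 = 7/12
  P(P=2) = 7/72 + 5/72 = 1/6
Marginal P(Q) (column sums):
  P(Q=0) = 7/48 + 49/144 + 7/72 = 7/12
  P(Q=1) = 5/48 + 35/144 + 5/72 = 5/12

P and Q are independent iff P(P=i,Q=j) = P(P=i)·P(Q=j) for every cell.
  P(P=0)·P(Q=0) = 1/4 × 7/12 = 7/48 = P(P=0,Q=0) ✓
  P(P=0)·P(Q=1) = 1/4 × 5/12 = 5/48 = P(P=0,Q=1) ✓
  P(P=1)·P(Q=0) = 7/12 × 7/12 = 49/144 = P(P=1,Q=0) ✓
  P(P=1)·P(Q=1) = 7/12 × 5/12 = 35/144 = P(P=1,Q=1) ✓
  P(P=2)·P(Q=0) = 1/6 × 7/12 = 7/72 = P(P=2,Q=0) ✓
  P(P=2)·P(Q=1) = 1/6 × 5/12 = 5/72 = P(P=2,Q=1) ✓

Yes, P and Q are independent: every cell factors, so I(P;Q) = 0 bits.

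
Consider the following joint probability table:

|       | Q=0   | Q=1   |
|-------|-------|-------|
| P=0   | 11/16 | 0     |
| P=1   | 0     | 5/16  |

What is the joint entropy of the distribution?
H(P,Q) = -Σ P(P,Q) log₂ P(P,Q), summed over the non-zero cells:
H(P,Q) = -[(11/16)·log₂(11/16) + (5/16)·log₂(5/16)]
  = 0.3716 + 0.5244
  = 0.8960 bits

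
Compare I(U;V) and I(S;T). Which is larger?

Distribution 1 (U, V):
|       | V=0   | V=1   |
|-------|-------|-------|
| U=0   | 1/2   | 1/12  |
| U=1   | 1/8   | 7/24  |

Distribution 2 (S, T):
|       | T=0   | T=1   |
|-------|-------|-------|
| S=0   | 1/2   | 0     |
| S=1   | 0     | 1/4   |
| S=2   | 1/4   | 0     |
Distribution 1 (U, V):
Marginal P(U) (row sums):
  P(U=0) = 1/2 + 1/12 = 7/12
  P(U=1) = 1/8 + 7/24 = 5/12
Marginal P(V) (column sums):
  P(V=0) = 1/2 + 1/8 = 5/8
  P(V=1) = 1/12 + 7/24 = 3/8

H(U) = -[(7/12)·log₂(7/12) + (5/12)·log₂(5/12)]
  = 0.4536 + 0.5263
  = 0.9799 bits
H(V) = -[(5/8)·log₂(5/8) + (3/8)·log₂(3/8)]
  = 0.4238 + 0.5306
  = 0.9544 bits
H(U,V) = -[(1/2)·log₂(1/2) + (1/12)·log₂(1/12) + (1/8)·log₂(1/8) + (7/24)·log₂(7/24)]
  = 0.5000 + 0.2987 + 0.3750 + 0.5185
  = 1.6922 bits

I(U;V) = H(U) + H(V) - H(U,V)
  = 0.9799 + 0.9544 - 1.6922
  = 0.2421 bits

Distribution 2 (S, T):
Marginal P(S) (row sums):
  P(S=0) = 1/2 + 0 = 1/2
  P(S=1) = 0 + 1/4 = 1/4
  P(S=2) = 1/4 + 0 = 1/4
Marginal P(T) (column sums):
  P(T=0) = 1/2 + 0 + 1/4 = 3/4
  P(T=1) = 0 + 1/4 + 0 = 1/4

H(S) = -[(1/2)·log₂(1/2) + (1/4)·log₂(1/4) + (1/4)·log₂(1/4)]
  = 0.5000 + 0.5000 + 0.5000
  = 1.5000 bits
H(T) = -[(3/4)·log₂(3/4) + (1/4)·log₂(1/4)]
  = 0.3113 + 0.5000
  = 0.8113 bits
H(S,T) = -[(1/2)·log₂(1/2) + (1/4)·log₂(1/4) + (1/4)·log₂(1/4)]
  = 0.5000 + 0.5000 + 0.5000
  = 1.5000 bits

I(S;T) = H(S) + H(T) - H(S,T)
  = 1.5000 + 0.8113 - 1.5000
  = 0.8113 bits

I(S;T) = 0.8113 bits > I(U;V) = 0.2421 bits, so (S, T) has the higher mutual information (stronger dependence).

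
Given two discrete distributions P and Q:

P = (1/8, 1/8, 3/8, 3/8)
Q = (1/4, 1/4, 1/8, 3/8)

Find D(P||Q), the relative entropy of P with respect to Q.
D(P||Q) = Σ P(i) log₂(P(i)/Q(i))
  i=0: (1/8) × log₂((1/8)/(1/4)) = (1/8) × log₂(1/2) = -0.1250
  i=1: (1/8) × log₂((1/8)/(1/4)) = (1/8) × log₂(1/2) = -0.1250
  i=2: (3/8) × log₂((3/8)/(1/8)) = (3/8) × log₂(3) = 0.5944
  i=3: (3/8) × log₂((3/8)/(3/8)) = (3/8) × log₂(1) = 0.0000
D(P||Q) = -0.1250 - 0.1250 + 0.5944 + 0.0000
  = 0.3444 bits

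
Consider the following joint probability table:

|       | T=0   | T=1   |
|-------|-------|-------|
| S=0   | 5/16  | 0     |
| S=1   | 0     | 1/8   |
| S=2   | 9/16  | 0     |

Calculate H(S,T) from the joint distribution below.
H(S,T) = -Σ P(S,T) log₂ P(S,T), summed over the non-zero cells:
H(S,T) = -[(5/16)·log₂(5/16) + (1/8)·log₂(1/8) + (9/16)·log₂(9/16)]
  = 0.5244 + 0.3750 + 0.4669
  = 1.3663 bits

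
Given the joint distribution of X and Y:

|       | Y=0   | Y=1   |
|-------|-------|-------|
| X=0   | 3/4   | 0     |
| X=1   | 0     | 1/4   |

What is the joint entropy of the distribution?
H(X,Y) = -Σ P(X,Y) log₂ P(X,Y), summed over the non-zero cells:
H(X,Y) = -[(3/4)·log₂(3/4) + (1/4)·log₂(1/4)]
  = 0.3113 + 0.5000
  = 0.8113 bits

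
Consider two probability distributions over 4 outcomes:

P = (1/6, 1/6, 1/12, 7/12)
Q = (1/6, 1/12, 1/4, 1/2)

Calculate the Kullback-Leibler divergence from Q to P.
D(P||Q) = Σ P(i) log₂(P(i)/Q(i))
  i=0: (1/6) × log₂((1/6)/(1/6)) = (1/6) × log₂(1) = 0.0000
  i=1: (1/6) × log₂((1/6)/(1/12)) = (1/6) × log₂(2) = 0.1667
  i=2: (1/12) × log₂((1/12)/(1/4)) = (1/12) × log₂(1/3) = -0.1321
  i=3: (7/12) × log₂((7/12)/(1/2)) = (7/12) × log₂(7/6) = 0.1297
D(P||Q) = 0.0000 + 0.1667 - 0.1321 + 0.1297
  = 0.1643 bits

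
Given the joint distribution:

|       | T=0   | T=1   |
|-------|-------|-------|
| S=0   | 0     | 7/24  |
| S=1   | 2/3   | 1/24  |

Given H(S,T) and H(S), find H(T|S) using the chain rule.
From the chain rule: H(S,T) = H(S) + H(T|S)
Therefore: H(T|S) = H(S,T) - H(S)

H(S,T) = -[(7/24)·log₂(7/24) + (2/3)·log₂(2/3) + (1/24)·log₂(1/24)]
  = 0.5185 + 0.3900 + 0.1910
  = 1.0995 bits
Marginal P(S) (row sums):
  P(S=0) = 0 + 7/24 = 7/24
  P(S=1) = 2/3 + 1/24 = 17/24
H(S) = -[(7/24)·log₂(7/24) + (17/24)·log₂(17/24)]
  = 0.5185 + 0.3524
  = 0.8709 bits

H(T|S) = 1.0995 - 0.8709 = 0.2286 bits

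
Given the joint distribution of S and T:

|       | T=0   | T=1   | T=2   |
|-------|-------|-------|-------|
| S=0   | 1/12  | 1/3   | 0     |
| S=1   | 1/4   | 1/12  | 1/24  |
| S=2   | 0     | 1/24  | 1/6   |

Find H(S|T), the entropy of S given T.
Marginal P(T) (column sums):
  P(T=0) = 1/12 + 1/4 + 0 = 1/3
  P(T=1) = 1/3 + 1/12 + 1/24 = 11/24
  P(T=2) = 0 + 1/24 + 1/6 = 5/24

H(S|T) = -Σ P(S,T)·log₂ P(S|T), where P(S|T) = P(S,T) / P(T)
  (cells with P(S,T) = 0 contribute 0)
  (S=0,T=0): P(S|T) = (1/12)/(1/3) = 1/4;  -(1/12)·log₂(1/4) = 0.1667
  (S=0,T=1): P(S|T) = (1/3)/(11/24) = 8/11;  -(1/3)·log₂(8/11) = 0.1531
  (S=1,T=0): P(S|T) = (1/4)/(1/3) = 3/4;  -(1/4)·log₂(3/4) = 0.1038
  (S=1,T=1): P(S|T) = (1/12)/(11/24) = 2/11;  -(1/12)·log₂(2/11) = 0.2050
  (S=1,T=2): P(S|T) = (1/24)/(5/24) = 1/5;  -(1/24)·log₂(1/5) = 0.0967
  (S=2,T=1): P(S|T) = (1/24)/(11/24) = 1/11;  -(1/24)·log₂(1/11) = 0.1441
  (S=2,T=2): P(S|T) = (1/6)/(5/24) = 4/5;  -(1/6)·log₂(4/5) = 0.0537
H(S|T) = 0.1667 + 0.1531 + 0.1038 + 0.2050 + 0.0967 + 0.1441 + 0.0537
  = 0.9231 bits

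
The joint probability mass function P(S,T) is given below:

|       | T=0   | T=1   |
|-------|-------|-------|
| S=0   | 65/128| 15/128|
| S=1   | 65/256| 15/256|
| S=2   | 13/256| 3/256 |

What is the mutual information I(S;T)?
Marginal P(S) (row sums):
  P(S=0) = 65/128 + 15/128 = 5/8
  P(S=1) = 65/256 + 15/256 = 5/16
  P(S=2) = 13/256 + 3/256 = 1/16
Marginal P(T) (column sums):
  P(T=0) = 65/128 + 65/256 + 13/256 = 13/16
  P(T=1) = 15/128 + 15/256 + 3/256 = 3/16

H(S) = -[(5/8)·log₂(5/8) + (5/16)·log₂(5/16) + (1/16)·log₂(1/16)]
  = 0.4238 + 0.5244 + 0.2500
  = 1.1982 bits
H(T) = -[(13/16)·log₂(13/16) + (3/16)·log₂(3/16)]
  = 0.2434 + 0.4528
  = 0.6962 bits
H(S,T) = -[(65/128)·log₂(65/128) + (15/128)·log₂(15/128) + (65/256)·log₂(65/256) + (15/256)·log₂(15/256) + (13/256)·log₂(13/256) + (3/256)·log₂(3/256)]
  = 0.4965 + 0.3625 + 0.5021 + 0.2398 + 0.2183 + 0.0752
  = 1.8944 bits

I(S;T) = H(S) + H(T) - H(S,T)
  = 1.1982 + 0.6962 - 1.8944
  = 0.0000 bits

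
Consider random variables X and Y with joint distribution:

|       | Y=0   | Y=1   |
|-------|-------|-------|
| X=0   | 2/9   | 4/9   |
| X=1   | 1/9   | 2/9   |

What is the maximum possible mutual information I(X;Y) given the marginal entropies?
The upper bound on mutual information is I(X;Y) ≤ min(H(X), H(Y)).

Marginal P(X) (row sums):
  P(X=0) = 2/9 + 4/9 = 2/3
  P(X=1) = 1/9 + 2/9 = 1/3
Marginal P(Y) (column sums):
  P(Y=0) = 2/9 + 1/9 = 1/3
  P(Y=1) = 4/9 + 2/9 = 2/3

H(X) = -[(2/3)·log₂(2/3) + (1/3)·log₂(1/3)]
  = 0.3900 + 0.5283
  = 0.9183 bits
H(Y) = -[(1/3)·log₂(1/3) + (2/3)·log₂(2/3)]
  = 0.5283 + 0.3900
  = 0.9183 bits

Maximum possible I(X;Y) = min(0.9183, 0.9183) = 0.9183 bits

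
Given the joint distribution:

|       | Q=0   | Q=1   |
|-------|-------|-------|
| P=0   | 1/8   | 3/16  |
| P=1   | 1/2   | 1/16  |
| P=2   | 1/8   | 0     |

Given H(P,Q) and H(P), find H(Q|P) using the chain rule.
From the chain rule: H(P,Q) = H(P) + H(Q|P)
Therefore: H(Q|P) = H(P,Q) - H(P)

H(P,Q) = -[(1/8)·log₂(1/8) + (3/16)·log₂(3/16) + (1/2)·log₂(1/2) + (1/16)·log₂(1/16) + (1/8)·log₂(1/8)]
  = 0.3750 + 0.4528 + 0.5000 + 0.2500 + 0.3750
  = 1.9528 bits
Marginal P(P) (row sums):
  P(P=0) = 1/8 + 3/16 = 5/16
  P(P=1) = 1/2 + 1/16 = 9/16
  P(P=2) = 1/8 + 0 = 1/8
H(P) = -[(5/16)·log₂(5/16) + (9/16)·log₂(9/16) + (1/8)·log₂(1/8)]
  = 0.5244 + 0.4669 + 0.3750
  = 1.3663 bits

H(Q|P) = 1.9528 - 1.3663 = 0.5865 bits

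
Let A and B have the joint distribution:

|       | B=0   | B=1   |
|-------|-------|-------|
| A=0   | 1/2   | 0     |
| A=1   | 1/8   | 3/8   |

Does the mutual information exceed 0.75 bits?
Marginal P(A) (row sums):
  P(A=0) = 1/2 + 0 = 1/2
  P(A=1) = 1/8 + 3/8 = 1/2
Marginal P(B) (column sums):
  P(B=0) = 1/2 + 1/8 = 5/8
  P(B=1) = 0 + 3/8 = 3/8

H(A) = -[(1/2)·log₂(1/2) + (1/2)·log₂(1/2)]
  = 0.5000 + 0.5000
  = 1.0000 bits
H(B) = -[(5/8)·log₂(5/8) + (3/8)·log₂(3/8)]
  = 0.4238 + 0.5306
  = 0.9544 bits
H(A,B) = -[(1/2)·log₂(1/2) + (1/8)·log₂(1/8) + (3/8)·log₂(3/8)]
  = 0.5000 + 0.3750 + 0.5306
  = 1.4056 bits

I(A;B) = H(A) + H(B) - H(A,B)
  = 1.0000 + 0.9544 - 1.4056
  = 0.5488 bits

No. I(A;B) = 0.5488 bits, which is ≤ 0.75 bits.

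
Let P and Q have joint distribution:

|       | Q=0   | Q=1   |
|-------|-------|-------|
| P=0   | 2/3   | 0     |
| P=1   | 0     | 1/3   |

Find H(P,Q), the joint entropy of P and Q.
H(P,Q) = -Σ P(P,Q) log₂ P(P,Q), summed over the non-zero cells:
H(P,Q) = -[(2/3)·log₂(2/3) + (1/3)·log₂(1/3)]
  = 0.3900 + 0.5283
  = 0.9183 bits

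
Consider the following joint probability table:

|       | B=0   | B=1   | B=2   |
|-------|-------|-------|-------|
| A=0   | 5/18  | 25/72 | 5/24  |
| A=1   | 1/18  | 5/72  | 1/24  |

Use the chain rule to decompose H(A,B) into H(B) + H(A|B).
By the chain rule: H(A,B) = H(B) + H(A|B)

Marginal P(B) (column sums):
  P(B=0) = 5/18 + 1/18 = 1/3
  P(B=1) = 25/72 + 5/72 = 5/12
  P(B=2) = 5/24 + 1/24 = 1/4
H(B) = -[(1/3)·log₂(1/3) + (5/12)·log₂(5/12) + (1/4)·log₂(1/4)]
  = 0.5283 + 0.5263 + 0.5000
  = 1.5546 bits
H(A|B) = -Σ P(A,B)·log₂ P(A|B), where P(A|B) = P(A,B) / P(B)
  (A=0,B=0): P(A|B) = (5/18)/(1/3) = 5/6;  -(5/18)·log₂(5/6) = 0.0731
  (A=0,B=1): P(A|B) = (25/72)/(5/12) = 5/6;  -(25/72)·log₂(5/6) = 0.0913
  (A=0,B=2): P(A|B) = (5/24)/(1/4) = 5/6;  -(5/24)·log₂(5/6) = 0.0548
  (A=1,B=0): P(A|B) = (1/18)/(1/3) = 1/6;  -(1/18)·log₂(1/6) = 0.1436
  (A=1,B=1): P(A|B) = (5/72)/(5/12) = 1/6;  -(5/72)·log₂(1/6) = 0.1795
  (A=1,B=2): P(A|B) = (1/24)/(1/4) = 1/6;  -(1/24)·log₂(1/6) = 0.1077
H(A|B) = 0.0731 + 0.0913 + 0.0548 + 0.1436 + 0.1795 + 0.1077
  = 0.6500 bits

H(A,B) = H(B) + H(A|B) = 1.5546 + 0.6500 = 2.2046 bits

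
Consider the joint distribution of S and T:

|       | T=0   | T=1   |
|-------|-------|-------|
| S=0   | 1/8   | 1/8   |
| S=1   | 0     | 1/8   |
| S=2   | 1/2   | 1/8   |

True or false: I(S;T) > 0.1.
Marginal P(S) (row sums):
  P(S=0) = 1/8 + 1/8 = 1/4
  P(S=1) = 0 + 1/8 = 1/8
  P(S=2) = 1/2 + 1/8 = 5/8
Marginal P(T) (column sums):
  P(T=0) = 1/8 + 0 + 1/2 = 5/8
  P(T=1) = 1/8 + 1/8 + 1/8 = 3/8

H(S) = -[(1/4)·log₂(1/4) + (1/8)·log₂(1/8) + (5/8)·log₂(5/8)]
  = 0.5000 + 0.3750 + 0.4238
  = 1.2988 bits
H(T) = -[(5/8)·log₂(5/8) + (3/8)·log₂(3/8)]
  = 0.4238 + 0.5306
  = 0.9544 bits
H(S,T) = -[(1/8)·log₂(1/8) + (1/8)·log₂(1/8) + (1/8)·log₂(1/8) + (1/2)·log₂(1/2) + (1/8)·log₂(1/8)]
  = 0.3750 + 0.3750 + 0.3750 + 0.5000 + 0.3750
  = 2.0000 bits

I(S;T) = H(S) + H(T) - H(S,T)
  = 1.2988 + 0.9544 - 2.0000
  = 0.2532 bits

True. I(S;T) = 0.2532 bits, which is > 0.1 bits.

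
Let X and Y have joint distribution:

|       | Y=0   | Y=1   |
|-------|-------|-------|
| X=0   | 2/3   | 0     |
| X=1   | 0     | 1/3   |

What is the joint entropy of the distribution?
H(X,Y) = -Σ P(X,Y) log₂ P(X,Y), summed over the non-zero cells:
H(X,Y) = -[(2/3)·log₂(2/3) + (1/3)·log₂(1/3)]
  = 0.3900 + 0.5283
  = 0.9183 bits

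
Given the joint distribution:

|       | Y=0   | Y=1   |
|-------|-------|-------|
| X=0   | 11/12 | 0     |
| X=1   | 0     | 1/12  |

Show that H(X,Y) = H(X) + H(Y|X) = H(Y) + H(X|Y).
Marginal P(X) (row sums):
  P(X=0) = 11/12 + 0 = 11/12
  P(X=1) = 0 + 1/12 = 1/12
Marginal P(Y) (column sums):
  P(Y=0) = 11/12 + 0 = 11/12
  P(Y=1) = 0 + 1/12 = 1/12

Decomposition 1: H(X) + H(Y|X)
H(X) = -[(11/12)·log₂(11/12) + (1/12)·log₂(1/12)]
  = 0.1151 + 0.2987
  = 0.4138 bits
H(Y|X) = -Σ P(X,Y)·log₂ P(Y|X), where P(Y|X) = P(X,Y) / P(X)
  (cells with P(X,Y) = 0 contribute 0)
  (X=0,Y=0): P(Y|X) = (11/12)/(11/12) = 1;  -(11/12)·log₂(1) = 0.0000
  (X=1,Y=1): P(Y|X) = (1/12)/(1/12) = 1;  -(1/12)·log₂(1) = 0.0000
H(Y|X) = 0.0000 + 0.0000
  = 0.0000 bits
H(X) + H(Y|X) = 0.4138 + 0.0000 = 0.4138 bits

Decomposition 2: H(Y) + H(X|Y)
H(Y) = -[(11/12)·log₂(11/12) + (1/12)·log₂(1/12)]
  = 0.1151 + 0.2987
  = 0.4138 bits
H(X|Y) = -Σ P(X,Y)·log₂ P(X|Y), where P(X|Y) = P(X,Y) / P(Y)
  (cells with P(X,Y) = 0 contribute 0)
  (X=0,Y=0): P(X|Y) = (11/12)/(11/12) = 1;  -(11/12)·log₂(1) = 0.0000
  (X=1,Y=1): P(X|Y) = (1/12)/(1/12) = 1;  -(1/12)·log₂(1) = 0.0000
H(X|Y) = 0.0000 + 0.0000
  = 0.0000 bits
H(Y) + H(X|Y) = 0.4138 + 0.0000 = 0.4138 bits

Direct computation of the joint entropy:
H(X,Y) = -[(11/12)·log₂(11/12) + (1/12)·log₂(1/12)]
  = 0.1151 + 0.2987
  = 0.4138 bits

All three agree: H(X,Y) = 0.4138 bits ✓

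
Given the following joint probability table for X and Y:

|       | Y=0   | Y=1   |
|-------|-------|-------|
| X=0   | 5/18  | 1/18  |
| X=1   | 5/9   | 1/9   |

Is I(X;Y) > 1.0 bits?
Marginal P(X) (row sums):
  P(X=0) = 5/18 + 1/18 = 1/3
  P(X=1) = 5/9 + 1/9 = 2/3
Marginal P(Y) (column sums):
  P(Y=0) = 5/18 + 5/9 = 5/6
  P(Y=1) = 1/18 + 1/9 = 1/6

H(X) = -[(1/3)·log₂(1/3) + (2/3)·log₂(2/3)]
  = 0.5283 + 0.3900
  = 0.9183 bits
H(Y) = -[(5/6)·log₂(5/6) + (1/6)·log₂(1/6)]
  = 0.2192 + 0.4308
  = 0.6500 bits
H(X,Y) = -[(5/18)·log₂(5/18) + (1/18)·log₂(1/18) + (5/9)·log₂(5/9) + (1/9)·log₂(1/9)]
  = 0.5133 + 0.2317 + 0.4711 + 0.3522
  = 1.5683 bits

I(X;Y) = H(X) + H(Y) - H(X,Y)
  = 0.9183 + 0.6500 - 1.5683
  = 0.0000 bits

No. I(X;Y) = 0.0000 bits, which is ≤ 1.0 bits.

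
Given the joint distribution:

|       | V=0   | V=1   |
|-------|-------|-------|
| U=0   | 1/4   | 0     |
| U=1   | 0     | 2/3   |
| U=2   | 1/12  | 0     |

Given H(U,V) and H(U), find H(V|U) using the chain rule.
From the chain rule: H(U,V) = H(U) + H(V|U)
Therefore: H(V|U) = H(U,V) - H(U)

H(U,V) = -[(1/4)·log₂(1/4) + (2/3)·log₂(2/3) + (1/12)·log₂(1/12)]
  = 0.5000 + 0.3900 + 0.2987
  = 1.1887 bits
Marginal P(U) (row sums):
  P(U=0) = 1/4 + 0 = 1/4
  P(U=1) = 0 + 2/3 = 2/3
  P(U=2) = 1/12 + 0 = 1/12
H(U) = -[(1/4)·log₂(1/4) + (2/3)·log₂(2/3) + (1/12)·log₂(1/12)]
  = 0.5000 + 0.3900 + 0.2987
  = 1.1887 bits

H(V|U) = 1.1887 - 1.1887 = 0.0000 bits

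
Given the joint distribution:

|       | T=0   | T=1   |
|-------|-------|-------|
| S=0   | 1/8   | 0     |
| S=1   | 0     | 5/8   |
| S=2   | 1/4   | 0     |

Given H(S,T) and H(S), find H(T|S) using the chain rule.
From the chain rule: H(S,T) = H(S) + H(T|S)
Therefore: H(T|S) = H(S,T) - H(S)

H(S,T) = -[(1/8)·log₂(1/8) + (5/8)·log₂(5/8) + (1/4)·log₂(1/4)]
  = 0.3750 + 0.4238 + 0.5000
  = 1.2988 bits
Marginal P(S) (row sums):
  P(S=0) = 1/8 + 0 = 1/8
  P(S=1) = 0 + 5/8 = 5/8
  P(S=2) = 1/4 + 0 = 1/4
H(S) = -[(1/8)·log₂(1/8) + (5/8)·log₂(5/8) + (1/4)·log₂(1/4)]
  = 0.3750 + 0.4238 + 0.5000
  = 1.2988 bits

H(T|S) = 1.2988 - 1.2988 = 0.0000 bits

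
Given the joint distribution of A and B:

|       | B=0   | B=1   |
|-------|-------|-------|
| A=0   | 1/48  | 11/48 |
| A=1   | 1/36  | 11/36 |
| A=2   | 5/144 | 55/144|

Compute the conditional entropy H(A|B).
Marginal P(B) (column sums):
  P(B=0) = 1/48 + 1/36 + 5/144 = 1/12
  P(B=1) = 11/48 + 11/36 + 55/144 = 11/12

H(A|B) = -Σ P(A,B)·log₂ P(A|B), where P(A|B) = P(A,B) / P(B)
  (A=0,B=0): P(A|B) = (1/48)/(1/12) = 1/4;  -(1/48)·log₂(1/4) = 0.0417
  (A=0,B=1): P(A|B) = (11/48)/(11/12) = 1/4;  -(11/48)·log₂(1/4) = 0.4583
  (A=1,B=0): P(A|B) = (1/36)/(1/12) = 1/3;  -(1/36)·log₂(1/3) = 0.0440
  (A=1,B=1): P(A|B) = (11/36)/(11/12) = 1/3;  -(11/36)·log₂(1/3) = 0.4843
  (A=2,B=0): P(A|B) = (5/144)/(1/12) = 5/12;  -(5/144)·log₂(5/12) = 0.0439
  (A=2,B=1): P(A|B) = (55/144)/(11/12) = 5/12;  -(55/144)·log₂(5/12) = 0.4824
H(A|B) = 0.0417 + 0.4583 + 0.0440 + 0.4843 + 0.0439 + 0.4824
  = 1.5546 bits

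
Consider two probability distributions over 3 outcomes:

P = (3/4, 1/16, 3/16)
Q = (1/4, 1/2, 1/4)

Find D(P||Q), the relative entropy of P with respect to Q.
D(P||Q) = Σ P(i) log₂(P(i)/Q(i))
  i=0: (3/4) × log₂((3/4)/(1/4)) = (3/4) × log₂(3) = 1.1887
  i=1: (1/16) × log₂((1/16)/(1/2)) = (1/16) × log₂(1/8) = -0.1875
  i=2: (3/16) × log₂((3/16)/(1/4)) = (3/16) × log₂(3/4) = -0.0778
D(P||Q) = 1.1887 - 0.1875 - 0.0778
  = 0.9234 bits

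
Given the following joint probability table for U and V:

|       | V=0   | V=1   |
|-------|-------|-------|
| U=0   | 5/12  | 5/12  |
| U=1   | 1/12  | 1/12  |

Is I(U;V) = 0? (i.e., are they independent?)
Marginal P(U) (row sums):
  P(U=0) = 5/12 + 5/12 = 5/6
  P(U=1) = 1/12 + 1/12 = 1/6
Marginal P(V) (column sums):
  P(V=0) = 5/12 + 1/12 = 1/2
  P(V=1) = 5/12 + 1/12 = 1/2

U and V are independent iff P(U=i,V=j) = P(U=i)·P(V=j) for every cell.
  P(U=0)·P(V=0) = 5/6 × 1/2 = 5/12 = P(U=0,V=0) ✓
  P(U=0)·P(V=1) = 5/6 × 1/2 = 5/12 = P(U=0,V=1) ✓
  P(U=1)·P(V=0) = 1/6 × 1/2 = 1/12 = P(U=1,V=0) ✓
  P(U=1)·P(V=1) = 1/6 × 1/2 = 1/12 = P(U=1,V=1) ✓

Yes, U and V are independent: every cell factors, so I(U;V) = 0 bits.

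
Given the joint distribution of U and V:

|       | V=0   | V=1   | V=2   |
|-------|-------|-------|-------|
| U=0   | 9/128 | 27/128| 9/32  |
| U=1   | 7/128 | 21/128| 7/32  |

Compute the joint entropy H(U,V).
H(U,V) = -Σ P(U,V) log₂ P(U,V), summed over the non-zero cells:
H(U,V) = -[(9/128)·log₂(9/128) + (27/128)·log₂(27/128) + (9/32)·log₂(9/32) + (7/128)·log₂(7/128) + (21/128)·log₂(21/128) + (7/32)·log₂(7/32)]
  = 0.2693 + 0.4736 + 0.5147 + 0.2293 + 0.4278 + 0.4796
  = 2.3943 bits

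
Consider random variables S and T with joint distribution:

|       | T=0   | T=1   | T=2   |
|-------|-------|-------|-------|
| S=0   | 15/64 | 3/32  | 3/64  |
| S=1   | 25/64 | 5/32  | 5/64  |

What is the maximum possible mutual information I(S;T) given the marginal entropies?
The upper bound on mutual information is I(S;T) ≤ min(H(S), H(T)).

Marginal P(S) (row sums):
  P(S=0) = 15/64 + 3/32 + 3/64 = 3/8
  P(S=1) = 25/64 + 5/32 + 5/64 = 5/8
Marginal P(T) (column sums):
  P(T=0) = 15/64 + 25/64 = 5/8
  P(T=1) = 3/32 + 5/32 = 1/4
  P(T=2) = 3/64 + 5/64 = 1/8

H(S) = -[(3/8)·log₂(3/8) + (5/8)·log₂(5/8)]
  = 0.5306 + 0.4238
  = 0.9544 bits
H(T) = -[(5/8)·log₂(5/8) + (1/4)·log₂(1/4) + (1/8)·log₂(1/8)]
  = 0.4238 + 0.5000 + 0.3750
  = 1.2988 bits

Maximum possible I(S;T) = min(0.9544, 1.2988) = 0.9544 bits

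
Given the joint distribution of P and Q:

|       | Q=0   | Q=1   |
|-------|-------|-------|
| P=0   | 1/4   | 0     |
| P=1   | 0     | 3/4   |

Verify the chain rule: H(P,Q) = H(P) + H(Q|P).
Left side:
H(P,Q) = -[(1/4)·log₂(1/4) + (3/4)·log₂(3/4)]
  = 0.5000 + 0.3113
  = 0.8113 bits

Right side:
Marginal P(P) (row sums):
  P(P=0) = 1/4 + 0 = 1/4
  P(P=1) = 0 + 3/4 = 3/4
H(P) = -[(1/4)·log₂(1/4) + (3/4)·log₂(3/4)]
  = 0.5000 + 0.3113
  = 0.8113 bits
H(Q|P) = -Σ P(P,Q)·log₂ P(Q|P), where P(Q|P) = P(P,Q) / P(P)
  (cells with P(P,Q) = 0 contribute 0)
  (P=0,Q=0): P(Q|P) = (1/4)/(1/4) = 1;  -(1/4)·log₂(1) = 0.0000
  (P=1,Q=1): P(Q|P) = (3/4)/(3/4) = 1;  -(3/4)·log₂(1) = 0.0000
H(Q|P) = 0.0000 + 0.0000
  = 0.0000 bits
H(P) + H(Q|P) = 0.8113 + 0.0000 = 0.8113 bits

Both sides equal 0.8113 bits, so the chain rule holds ✓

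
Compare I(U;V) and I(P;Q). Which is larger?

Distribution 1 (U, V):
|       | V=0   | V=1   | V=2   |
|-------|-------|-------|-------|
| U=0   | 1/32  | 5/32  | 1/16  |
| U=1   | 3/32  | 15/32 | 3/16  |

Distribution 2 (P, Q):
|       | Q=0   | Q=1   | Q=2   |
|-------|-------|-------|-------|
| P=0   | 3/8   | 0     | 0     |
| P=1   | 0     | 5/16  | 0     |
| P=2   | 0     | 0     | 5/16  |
Distribution 1 (U, V):
Marginal P(U) (row sums):
  P(U=0) = 1/32 + 5/32 + 1/16 = 1/4
  P(U=1) = 3/32 + 15/32 + 3/16 = 3/4
Marginal P(V) (column sums):
  P(V=0) = 1/32 + 3/32 = 1/8
  P(V=1) = 5/32 + 15/32 = 5/8
  P(V=2) = 1/16 + 3/16 = 1/4

H(U) = -[(1/4)·log₂(1/4) + (3/4)·log₂(3/4)]
  = 0.5000 + 0.3113
  = 0.8113 bits
H(V) = -[(1/8)·log₂(1/8) + (5/8)·log₂(5/8) + (1/4)·log₂(1/4)]
  = 0.3750 + 0.4238 + 0.5000
  = 1.2988 bits
H(U,V) = -[(1/32)·log₂(1/32) + (5/32)·log₂(5/32) + (1/16)·log₂(1/16) + (3/32)·log₂(3/32) + (15/32)·log₂(15/32) + (3/16)·log₂(3/16)]
  = 0.1563 + 0.4184 + 0.2500 + 0.3202 + 0.5124 + 0.4528
  = 2.1101 bits

I(U;V) = H(U) + H(V) - H(U,V)
  = 0.8113 + 1.2988 - 2.1101
  = 0.0000 bits

Distribution 2 (P, Q):
Marginal P(P) (row sums):
  P(P=0) = 3/8 + 0 + 0 = 3/8
  P(P=1) = 0 + 5/16 + 0 = 5/16
  P(P=2) = 0 + 0 + 5/16 = 5/16
Marginal P(Q) (column sums):
  P(Q=0) = 3/8 + 0 + 0 = 3/8
  P(Q=1) = 0 + 5/16 + 0 = 5/16
  P(Q=2) = 0 + 0 + 5/16 = 5/16

H(P) = -[(3/8)·log₂(3/8) + (5/16)·log₂(5/16) + (5/16)·log₂(5/16)]
  = 0.5306 + 0.5244 + 0.5244
  = 1.5794 bits
H(Q) = -[(3/8)·log₂(3/8) + (5/16)·log₂(5/16) + (5/16)·log₂(5/16)]
  = 0.5306 + 0.5244 + 0.5244
  = 1.5794 bits
H(P,Q) = -[(3/8)·log₂(3/8) + (5/16)·log₂(5/16) + (5/16)·log₂(5/16)]
  = 0.5306 + 0.5244 + 0.5244
  = 1.5794 bits

I(P;Q) = H(P) + H(Q) - H(P,Q)
  = 1.5794 + 1.5794 - 1.5794
  = 1.5794 bits

I(P;Q) = 1.5794 bits > I(U;V) = 0.0000 bits, so (P, Q) has the higher mutual information (stronger dependence).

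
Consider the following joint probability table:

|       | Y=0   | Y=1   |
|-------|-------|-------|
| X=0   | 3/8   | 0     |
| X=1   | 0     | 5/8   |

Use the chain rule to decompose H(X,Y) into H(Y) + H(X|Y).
By the chain rule: H(X,Y) = H(Y) + H(X|Y)

Marginal P(Y) (column sums):
  P(Y=0) = 3/8 + 0 = 3/8
  P(Y=1) = 0 + 5/8 = 5/8
H(Y) = -[(3/8)·log₂(3/8) + (5/8)·log₂(5/8)]
  = 0.5306 + 0.4238
  = 0.9544 bits
H(X|Y) = -Σ P(X,Y)·log₂ P(X|Y), where P(X|Y) = P(X,Y) / P(Y)
  (cells with P(X,Y) = 0 contribute 0)
  (X=0,Y=0): P(X|Y) = (3/8)/(3/8) = 1;  -(3/8)·log₂(1) = 0.0000
  (X=1,Y=1): P(X|Y) = (5/8)/(5/8) = 1;  -(5/8)·log₂(1) = 0.0000
H(X|Y) = 0.0000 + 0.0000
  = 0.0000 bits

H(X,Y) = H(Y) + H(X|Y) = 0.9544 + 0.0000 = 0.9544 bits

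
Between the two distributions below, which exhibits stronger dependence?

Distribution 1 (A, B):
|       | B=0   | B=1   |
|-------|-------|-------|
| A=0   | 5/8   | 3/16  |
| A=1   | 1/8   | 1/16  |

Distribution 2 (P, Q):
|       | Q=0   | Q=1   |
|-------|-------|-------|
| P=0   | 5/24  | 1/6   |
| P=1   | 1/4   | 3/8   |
Distribution 1 (A, B):
Marginal P(A) (row sums):
  P(A=0) = 5/8 + 3/16 = 13/16
  P(A=1) = 1/8 + 1/16 = 3/16
Marginal P(B) (column sums):
  P(B=0) = 5/8 + 1/8 = 3/4
  P(B=1) = 3/16 + 1/16 = 1/4

H(A) = -[(13/16)·log₂(13/16) + (3/16)·log₂(3/16)]
  = 0.2434 + 0.4528
  = 0.6962 bits
H(B) = -[(3/4)·log₂(3/4) + (1/4)·log₂(1/4)]
  = 0.3113 + 0.5000
  = 0.8113 bits
H(A,B) = -[(5/8)·log₂(5/8) + (3/16)·log₂(3/16) + (1/8)·log₂(1/8) + (1/16)·log₂(1/16)]
  = 0.4238 + 0.4528 + 0.3750 + 0.2500
  = 1.5016 bits

I(A;B) = H(A) + H(B) - H(A,B)
  = 0.6962 + 0.8113 - 1.5016
  = 0.0059 bits

Distribution 2 (P, Q):
Marginal P(P) (row sums):
  P(P=0) = 5/24 + 1/6 = 3/8
  P(P=1) = 1/4 + 3/8 = 5/8
Marginal P(Q) (column sums):
  P(Q=0) = 5/24 + 1/4 = 11/24
  P(Q=1) = 1/6 + 3/8 = 13/24

H(P) = -[(3/8)·log₂(3/8) + (5/8)·log₂(5/8)]
  = 0.5306 + 0.4238
  = 0.9544 bits
H(Q) = -[(11/24)·log₂(11/24) + (13/24)·log₂(13/24)]
  = 0.5159 + 0.4791
  = 0.9950 bits
H(P,Q) = -[(5/24)·log₂(5/24) + (1/6)·log₂(1/6) + (1/4)·log₂(1/4) + (3/8)·log₂(3/8)]
  = 0.4715 + 0.4308 + 0.5000 + 0.5306
  = 1.9329 bits

I(P;Q) = H(P) + H(Q) - H(P,Q)
  = 0.9544 + 0.9950 - 1.9329
  = 0.0165 bits

I(P;Q) = 0.0165 bits > I(A;B) = 0.0059 bits, so (P, Q) has the higher mutual information (stronger dependence).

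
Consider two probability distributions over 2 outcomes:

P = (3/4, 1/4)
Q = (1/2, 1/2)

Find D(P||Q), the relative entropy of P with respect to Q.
D(P||Q) = Σ P(i) log₂(P(i)/Q(i))
  i=0: (3/4) × log₂((3/4)/(1/2)) = (3/4) × log₂(3/2) = 0.4387
  i=1: (1/4) × log₂((1/4)/(1/2)) = (1/4) × log₂(1/2) = -0.2500
D(P||Q) = 0.4387 - 0.2500
  = 0.1887 bits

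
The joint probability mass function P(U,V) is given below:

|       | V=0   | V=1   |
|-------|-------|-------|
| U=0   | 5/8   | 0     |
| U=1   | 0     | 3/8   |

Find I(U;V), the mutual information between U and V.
Marginal P(U) (row sums):
  P(U=0) = 5/8 + 0 = 5/8
  P(U=1) = 0 + 3/8 = 3/8
Marginal P(V) (column sums):
  P(V=0) = 5/8 + 0 = 5/8
  P(V=1) = 0 + 3/8 = 3/8

H(U) = -[(5/8)·log₂(5/8) + (3/8)·log₂(3/8)]
  = 0.4238 + 0.5306
  = 0.9544 bits
H(V) = -[(5/8)·log₂(5/8) + (3/8)·log₂(3/8)]
  = 0.4238 + 0.5306
  = 0.9544 bits
H(U,V) = -[(5/8)·log₂(5/8) + (3/8)·log₂(3/8)]
  = 0.4238 + 0.5306
  = 0.9544 bits

I(U;V) = H(U) + H(V) - H(U,V)
  = 0.9544 + 0.9544 - 0.9544
  = 0.9544 bits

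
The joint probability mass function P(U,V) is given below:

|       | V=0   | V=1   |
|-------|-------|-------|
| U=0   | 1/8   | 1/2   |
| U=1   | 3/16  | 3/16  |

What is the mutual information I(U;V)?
Marginal P(U) (row sums):
  P(U=0) = 1/8 + 1/2 = 5/8
  P(U=1) = 3/16 + 3/16 = 3/8
Marginal P(V) (column sums):
  P(V=0) = 1/8 + 3/16 = 5/16
  P(V=1) = 1/2 + 3/16 = 11/16

H(U) = -[(5/8)·log₂(5/8) + (3/8)·log₂(3/8)]
  = 0.4238 + 0.5306
  = 0.9544 bits
H(V) = -[(5/16)·log₂(5/16) + (11/16)·log₂(11/16)]
  = 0.5244 + 0.3716
  = 0.8960 bits
H(U,V) = -[(1/8)·log₂(1/8) + (1/2)·log₂(1/2) + (3/16)·log₂(3/16) + (3/16)·log₂(3/16)]
  = 0.3750 + 0.5000 + 0.4528 + 0.4528
  = 1.7806 bits

I(U;V) = H(U) + H(V) - H(U,V)
  = 0.9544 + 0.8960 - 1.7806
  = 0.0698 bits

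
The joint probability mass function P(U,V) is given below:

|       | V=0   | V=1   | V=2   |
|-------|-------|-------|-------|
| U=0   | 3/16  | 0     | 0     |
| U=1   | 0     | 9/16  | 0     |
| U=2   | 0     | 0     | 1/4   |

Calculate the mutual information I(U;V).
Marginal P(U) (row sums):
  P(U=0) = 3/16 + 0 + 0 = 3/16
  P(U=1) = 0 + 9/16 + 0 = 9/16
  P(U=2) = 0 + 0 + 1/4 = 1/4
Marginal P(V) (column sums):
  P(V=0) = 3/16 + 0 + 0 = 3/16
  P(V=1) = 0 + 9/16 + 0 = 9/16
  P(V=2) = 0 + 0 + 1/4 = 1/4

H(U) = -[(3/16)·log₂(3/16) + (9/16)·log₂(9/16) + (1/4)·log₂(1/4)]
  = 0.4528 + 0.4669 + 0.5000
  = 1.4197 bits
H(V) = -[(3/16)·log₂(3/16) + (9/16)·log₂(9/16) + (1/4)·log₂(1/4)]
  = 0.4528 + 0.4669 + 0.5000
  = 1.4197 bits
H(U,V) = -[(3/16)·log₂(3/16) + (9/16)·log₂(9/16) + (1/4)·log₂(1/4)]
  = 0.4528 + 0.4669 + 0.5000
  = 1.4197 bits

I(U;V) = H(U) + H(V) - H(U,V)
  = 1.4197 + 1.4197 - 1.4197
  = 1.4197 bits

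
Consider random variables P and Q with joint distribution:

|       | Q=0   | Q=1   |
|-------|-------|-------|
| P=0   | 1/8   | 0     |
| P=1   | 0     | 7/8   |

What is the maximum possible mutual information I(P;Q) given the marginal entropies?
The upper bound on mutual information is I(P;Q) ≤ min(H(P), H(Q)).

Marginal P(P) (row sums):
  P(P=0) = 1/8 + 0 = 1/8
  P(P=1) = 0 + 7/8 = 7/8
Marginal P(Q) (column sums):
  P(Q=0) = 1/8 + 0 = 1/8
  P(Q=1) = 0 + 7/8 = 7/8

H(P) = -[(1/8)·log₂(1/8) + (7/8)·log₂(7/8)]
  = 0.3750 + 0.1686
  = 0.5436 bits
H(Q) = -[(1/8)·log₂(1/8) + (7/8)·log₂(7/8)]
  = 0.3750 + 0.1686
  = 0.5436 bits

Maximum possible I(P;Q) = min(0.5436, 0.5436) = 0.5436 bits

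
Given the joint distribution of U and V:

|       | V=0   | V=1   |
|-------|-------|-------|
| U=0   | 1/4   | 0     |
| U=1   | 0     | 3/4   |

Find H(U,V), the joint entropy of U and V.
H(U,V) = -Σ P(U,V) log₂ P(U,V), summed over the non-zero cells:
H(U,V) = -[(1/4)·log₂(1/4) + (3/4)·log₂(3/4)]
  = 0.5000 + 0.3113
  = 0.8113 bits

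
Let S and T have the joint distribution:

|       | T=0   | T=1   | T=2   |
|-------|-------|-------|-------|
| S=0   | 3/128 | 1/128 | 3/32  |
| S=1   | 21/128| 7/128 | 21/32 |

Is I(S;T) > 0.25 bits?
Marginal P(S) (row sums):
  P(S=0) = 3/128 + 1/128 + 3/32 = 1/8
  P(S=1) = 21/128 + 7/128 + 21/32 = 7/8
Marginal P(T) (column sums):
  P(T=0) = 3/128 + 21/128 = 3/16
  P(T=1) = 1/128 + 7/128 = 1/16
  P(T=2) = 3/32 + 21/32 = 3/4

H(S) = -[(1/8)·log₂(1/8) + (7/8)·log₂(7/8)]
  = 0.3750 + 0.1686
  = 0.5436 bits
H(T) = -[(3/16)·log₂(3/16) + (1/16)·log₂(1/16) + (3/4)·log₂(3/4)]
  = 0.4528 + 0.2500 + 0.3113
  = 1.0141 bits
H(S,T) = -[(3/128)·log₂(3/128) + (1/128)·log₂(1/128) + (3/32)·log₂(3/32) + (21/128)·log₂(21/128) + (7/128)·log₂(7/128) + (21/32)·log₂(21/32)]
  = 0.1269 + 0.0547 + 0.3202 + 0.4278 + 0.2293 + 0.3988
  = 1.5577 bits

I(S;T) = H(S) + H(T) - H(S,T)
  = 0.5436 + 1.0141 - 1.5577
  = 0.0000 bits

No. I(S;T) = 0.0000 bits, which is ≤ 0.25 bits.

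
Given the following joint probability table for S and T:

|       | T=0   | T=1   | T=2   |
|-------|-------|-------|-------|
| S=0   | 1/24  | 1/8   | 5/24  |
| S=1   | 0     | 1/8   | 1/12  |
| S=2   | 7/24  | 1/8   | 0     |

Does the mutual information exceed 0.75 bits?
Marginal P(S) (row sums):
  P(S=0) = 1/24 + 1/8 + 5/24 = 3/8
  P(S=1) = 0 + 1/8 + 1/12 = 5/24
  P(S=2) = 7/24 + 1/8 + 0 = 5/12
Marginal P(T) (column sums):
  P(T=0) = 1/24 + 0 + 7/24 = 1/3
  P(T=1) = 1/8 + 1/8 + 1/8 = 3/8
  P(T=2) = 5/24 + 1/12 + 0 = 7/24

H(S) = -[(3/8)·log₂(3/8) + (5/24)·log₂(5/24) + (5/12)·log₂(5/12)]
  = 0.5306 + 0.4715 + 0.5263
  = 1.5284 bits
H(T) = -[(1/3)·log₂(1/3) + (3/8)·log₂(3/8) + (7/24)·log₂(7/24)]
  = 0.5283 + 0.5306 + 0.5185
  = 1.5774 bits
H(S,T) = -[(1/24)·log₂(1/24) + (1/8)·log₂(1/8) + (5/24)·log₂(5/24) + (1/8)·log₂(1/8) + (1/12)·log₂(1/12) + (7/24)·log₂(7/24) + (1/8)·log₂(1/8)]
  = 0.1910 + 0.3750 + 0.4715 + 0.3750 + 0.2987 + 0.5185 + 0.3750
  = 2.6047 bits

I(S;T) = H(S) + H(T) - H(S,T)
  = 1.5284 + 1.5774 - 2.6047
  = 0.5011 bits

No. I(S;T) = 0.5011 bits, which is ≤ 0.75 bits.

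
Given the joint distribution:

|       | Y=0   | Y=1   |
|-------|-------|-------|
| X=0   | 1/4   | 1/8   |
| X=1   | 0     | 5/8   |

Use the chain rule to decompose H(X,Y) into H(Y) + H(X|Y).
By the chain rule: H(X,Y) = H(Y) + H(X|Y)

Marginal P(Y) (column sums):
  P(Y=0) = 1/4 + 0 = 1/4
  P(Y=1) = 1/8 + 5/8 = 3/4
H(Y) = -[(1/4)·log₂(1/4) + (3/4)·log₂(3/4)]
  = 0.5000 + 0.3113
  = 0.8113 bits
H(X|Y) = -Σ P(X,Y)·log₂ P(X|Y), where P(X|Y) = P(X,Y) / P(Y)
  (cells with P(X,Y) = 0 contribute 0)
  (X=0,Y=0): P(X|Y) = (1/4)/(1/4) = 1;  -(1/4)·log₂(1) = 0.0000
  (X=0,Y=1): P(X|Y) = (1/8)/(3/4) = 1/6;  -(1/8)·log₂(1/6) = 0.3231
  (X=1,Y=1): P(X|Y) = (5/8)/(3/4) = 5/6;  -(5/8)·log₂(5/6) = 0.1644
H(X|Y) = 0.0000 + 0.3231 + 0.1644
  = 0.4875 bits

H(X,Y) = H(Y) + H(X|Y) = 0.8113 + 0.4875 = 1.2988 bits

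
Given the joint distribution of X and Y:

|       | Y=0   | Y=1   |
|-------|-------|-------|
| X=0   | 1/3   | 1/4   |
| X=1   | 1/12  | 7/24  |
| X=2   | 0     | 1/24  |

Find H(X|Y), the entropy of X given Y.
Marginal P(Y) (column sums):
  P(Y=0) = 1/3 + 1/12 + 0 = 5/12
  P(Y=1) = 1/4 + 7/24 + 1/24 = 7/12

H(X|Y) = -Σ P(X,Y)·log₂ P(X|Y), where P(X|Y) = P(X,Y) / P(Y)
  (cells with P(X,Y) = 0 contribute 0)
  (X=0,Y=0): P(X|Y) = (1/3)/(5/12) = 4/5;  -(1/3)·log₂(4/5) = 0.1073
  (X=0,Y=1): P(X|Y) = (1/4)/(7/12) = 3/7;  -(1/4)·log₂(3/7) = 0.3056
  (X=1,Y=0): P(X|Y) = (1/12)/(5/12) = 1/5;  -(1/12)·log₂(1/5) = 0.1935
  (X=1,Y=1): P(X|Y) = (7/24)/(7/12) = 1/2;  -(7/24)·log₂(1/2) = 0.2917
  (X=2,Y=1): P(X|Y) = (1/24)/(7/12) = 1/14;  -(1/24)·log₂(1/14) = 0.1586
H(X|Y) = 0.1073 + 0.3056 + 0.1935 + 0.2917 + 0.1586
  = 1.0567 bits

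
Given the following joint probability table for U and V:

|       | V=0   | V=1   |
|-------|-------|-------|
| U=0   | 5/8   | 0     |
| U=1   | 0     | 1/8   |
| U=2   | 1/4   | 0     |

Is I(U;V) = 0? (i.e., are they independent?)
Marginal P(U) (row sums):
  P(U=0) = 5/8 + 0 = 5/8
  P(U=1) = 0 + 1/8 = 1/8
  P(U=2) = 1/4 + 0 = 1/4
Marginal P(V) (column sums):
  P(V=0) = 5/8 + 0 + 1/4 = 7/8
  P(V=1) = 0 + 1/8 + 0 = 1/8

U and V are independent iff P(U=i,V=j) = P(U=i)·P(V=j) for every cell.
  P(U=0)·P(V=0) = 5/8 × 7/8 = 35/64, but P(U=0,V=0) = 5/8 ✗

No, U and V are not independent. Quantitatively, I(U;V) > 0:

H(U) = -[(5/8)·log₂(5/8) + (1/8)·log₂(1/8) + (1/4)·log₂(1/4)]
  = 0.4238 + 0.3750 + 0.5000
  = 1.2988 bits
H(V) = -[(7/8)·log₂(7/8) + (1/8)·log₂(1/8)]
  = 0.1686 + 0.3750
  = 0.5436 bits
H(U,V) = -[(5/8)·log₂(5/8) + (1/8)·log₂(1/8) + (1/4)·log₂(1/4)]
  = 0.4238 + 0.3750 + 0.5000
  = 1.2988 bits
I(U;V) = H(U) + H(V) - H(U,V) = 1.2988 + 0.5436 - 1.2988 = 0.5436 bits > 0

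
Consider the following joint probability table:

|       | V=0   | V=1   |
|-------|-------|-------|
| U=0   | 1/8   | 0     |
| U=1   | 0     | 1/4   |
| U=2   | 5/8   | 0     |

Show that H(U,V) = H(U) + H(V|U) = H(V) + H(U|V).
Marginal P(U) (row sums):
  P(U=0) = 1/8 + 0 = 1/8
  P(U=1) = 0 + 1/4 = 1/4
  P(U=2) = 5/8 + 0 = 5/8
Marginal P(V) (column sums):
  P(V=0) = 1/8 + 0 + 5/8 = 3/4
  P(V=1) = 0 + 1/4 + 0 = 1/4

Decomposition 1: H(U) + H(V|U)
H(U) = -[(1/8)·log₂(1/8) + (1/4)·log₂(1/4) + (5/8)·log₂(5/8)]
  = 0.3750 + 0.5000 + 0.4238
  = 1.2988 bits
H(V|U) = -Σ P(U,V)·log₂ P(V|U), where P(V|U) = P(U,V) / P(U)
  (cells with P(U,V) = 0 contribute 0)
  (U=0,V=0): P(V|U) = (1/8)/(1/8) = 1;  -(1/8)·log₂(1) = 0.0000
  (U=1,V=1): P(V|U) = (1/4)/(1/4) = 1;  -(1/4)·log₂(1) = 0.0000
  (U=2,V=0): P(V|U) = (5/8)/(5/8) = 1;  -(5/8)·log₂(1) = 0.0000
H(V|U) = 0.0000 + 0.0000 + 0.0000
  = 0.0000 bits
H(U) + H(V|U) = 1.2988 + 0.0000 = 1.2988 bits

Decomposition 2: H(V) + H(U|V)
H(V) = -[(3/4)·log₂(3/4) + (1/4)·log₂(1/4)]
  = 0.3113 + 0.5000
  = 0.8113 bits
H(U|V) = -Σ P(U,V)·log₂ P(U|V), where P(U|V) = P(U,V) / P(V)
  (cells with P(U,V) = 0 contribute 0)
  (U=0,V=0): P(U|V) = (1/8)/(3/4) = 1/6;  -(1/8)·log₂(1/6) = 0.3231
  (U=1,V=1): P(U|V) = (1/4)/(1/4) = 1;  -(1/4)·log₂(1) = 0.0000
  (U=2,V=0): P(U|V) = (5/8)/(3/4) = 5/6;  -(5/8)·log₂(5/6) = 0.1644
H(U|V) = 0.3231 + 0.0000 + 0.1644
  = 0.4875 bits
H(V) + H(U|V) = 0.8113 + 0.4875 = 1.2988 bits

Direct computation of the joint entropy:
H(U,V) = -[(1/8)·log₂(1/8) + (1/4)·log₂(1/4) + (5/8)·log₂(5/8)]
  = 0.3750 + 0.5000 + 0.4238
  = 1.2988 bits

All three agree: H(U,V) = 1.2988 bits ✓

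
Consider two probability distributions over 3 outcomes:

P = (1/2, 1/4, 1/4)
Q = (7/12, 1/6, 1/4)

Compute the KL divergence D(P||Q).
D(P||Q) = Σ P(i) log₂(P(i)/Q(i))
  i=0: (1/2) × log₂((1/2)/(7/12)) = (1/2) × log₂(6/7) = -0.1112
  i=1: (1/4) × log₂((1/4)/(1/6)) = (1/4) × log₂(3/2) = 0.1462
  i=2: (1/4) × log₂((1/4)/(1/4)) = (1/4) × log₂(1) = 0.0000
D(P||Q) = -0.1112 + 0.1462 + 0.0000
  = 0.0350 bits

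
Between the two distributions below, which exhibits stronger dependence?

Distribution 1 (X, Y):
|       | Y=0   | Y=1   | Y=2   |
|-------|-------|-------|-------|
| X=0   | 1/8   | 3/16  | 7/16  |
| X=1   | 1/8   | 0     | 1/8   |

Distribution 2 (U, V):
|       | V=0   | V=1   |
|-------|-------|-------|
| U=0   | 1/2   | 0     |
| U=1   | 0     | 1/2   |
Distribution 1 (X, Y):
Marginal P(X) (row sums):
  P(X=0) = 1/8 + 3/16 + 7/16 = 3/4
  P(X=1) = 1/8 + 0 + 1/8 = 1/4
Marginal P(Y) (column sums):
  P(Y=0) = 1/8 + 1/8 = 1/4
  P(Y=1) = 3/16 + 0 = 3/16
  P(Y=2) = 7/16 + 1/8 = 9/16

H(X) = -[(3/4)·log₂(3/4) + (1/4)·log₂(1/4)]
  = 0.3113 + 0.5000
  = 0.8113 bits
H(Y) = -[(1/4)·log₂(1/4) + (3/16)·log₂(3/16) + (9/16)·log₂(9/16)]
  = 0.5000 + 0.4528 + 0.4669
  = 1.4197 bits
H(X,Y) = -[(1/8)·log₂(1/8) + (3/16)·log₂(3/16) + (7/16)·log₂(7/16) + (1/8)·log₂(1/8) + (1/8)·log₂(1/8)]
  = 0.3750 + 0.4528 + 0.5218 + 0.3750 + 0.3750
  = 2.0996 bits

I(X;Y) = H(X) + H(Y) - H(X,Y)
  = 0.8113 + 1.4197 - 2.0996
  = 0.1314 bits

Distribution 2 (U, V):
Marginal P(U) (row sums):
  P(U=0) = 1/2 + 0 = 1/2
  P(U=1) = 0 + 1/2 = 1/2
Marginal P(V) (column sums):
  P(V=0) = 1/2 + 0 = 1/2
  P(V=1) = 0 + 1/2 = 1/2

H(U) = -[(1/2)·log₂(1/2) + (1/2)·log₂(1/2)]
  = 0.5000 + 0.5000
  = 1.0000 bits
H(V) = -[(1/2)·log₂(1/2) + (1/2)·log₂(1/2)]
  = 0.5000 + 0.5000
  = 1.0000 bits
H(U,V) = -[(1/2)·log₂(1/2) + (1/2)·log₂(1/2)]
  = 0.5000 + 0.5000
  = 1.0000 bits

I(U;V) = H(U) + H(V) - H(U,V)
  = 1.0000 + 1.0000 - 1.0000
  = 1.0000 bits

I(U;V) = 1.0000 bits > I(X;Y) = 0.1314 bits, so (U, V) has the higher mutual information (stronger dependence).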